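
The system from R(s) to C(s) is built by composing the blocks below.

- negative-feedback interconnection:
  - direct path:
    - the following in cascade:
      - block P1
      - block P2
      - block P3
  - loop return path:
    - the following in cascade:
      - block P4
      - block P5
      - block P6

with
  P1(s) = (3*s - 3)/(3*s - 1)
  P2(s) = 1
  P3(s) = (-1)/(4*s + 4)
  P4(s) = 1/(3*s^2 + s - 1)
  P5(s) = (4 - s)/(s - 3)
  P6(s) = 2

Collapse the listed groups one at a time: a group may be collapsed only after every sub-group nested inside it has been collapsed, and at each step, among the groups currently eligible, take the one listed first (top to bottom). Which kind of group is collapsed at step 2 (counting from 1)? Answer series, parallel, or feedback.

(1) cascade P1, P2, P3
(2) combine P4, P5, P6 in series
(3) reduce the feedback loop with forward (P1*P2*P3) and return (P4*P5*P6)
The group at step 2 is a series group.

Therefore the answer is series.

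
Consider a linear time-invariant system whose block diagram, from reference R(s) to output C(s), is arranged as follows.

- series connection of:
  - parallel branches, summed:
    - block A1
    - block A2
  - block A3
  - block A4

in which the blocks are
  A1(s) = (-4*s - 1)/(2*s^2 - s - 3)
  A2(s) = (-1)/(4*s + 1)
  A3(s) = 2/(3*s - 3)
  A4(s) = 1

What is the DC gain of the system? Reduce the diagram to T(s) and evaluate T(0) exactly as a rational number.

The answer is 4/9.

Reasoning:
[1] combine A1, A2 in parallel = (-18*s^2 - 7*s + 2)/(8*s^3 - 2*s^2 - 13*s - 3)
[2] combine (A1+A2), A3, A4 in series = (-36*s^2 - 14*s + 4)/(24*s^4 - 30*s^3 - 33*s^2 + 30*s + 9)
The step-2 result is T(s). Setting s = 0: T(0) = 4/9.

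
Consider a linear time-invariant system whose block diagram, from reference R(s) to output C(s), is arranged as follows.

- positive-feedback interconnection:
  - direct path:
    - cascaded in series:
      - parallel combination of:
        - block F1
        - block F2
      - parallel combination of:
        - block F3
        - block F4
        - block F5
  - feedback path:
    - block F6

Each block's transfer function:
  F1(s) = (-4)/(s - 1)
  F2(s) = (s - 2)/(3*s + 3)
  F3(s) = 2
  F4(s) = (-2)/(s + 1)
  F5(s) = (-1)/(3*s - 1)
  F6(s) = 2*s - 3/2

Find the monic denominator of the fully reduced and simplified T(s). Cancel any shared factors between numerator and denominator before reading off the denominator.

Step 1. parallel reduction of F1, F2; result (s^2 - 15*s - 10)/(3*s^2 - 3)
Step 2. sum the parallel branches F3, F4, F5; result (6*s^2 - 3*s - 1)/(3*s^2 + 2*s - 1)
Step 3. multiply (F1+F2), (F3+F4+F5) (series); result (6*s^4 - 93*s^3 - 16*s^2 + 45*s + 10)/(9*s^4 + 6*s^3 - 12*s^2 - 6*s + 3)
Step 4. reduce the feedback loop with forward ((F1+F2)*(F3+F4+F5)) and return F6; result (-12*s^4 + 186*s^3 + 32*s^2 - 90*s - 20)/(24*s^5 - 408*s^4 + 203*s^3 + 252*s^2 - 83*s - 36)
The result of step 4 is T(s) in lowest terms. Its denominator has leading coefficient 24; dividing the denominator through by 24 makes it monic.

Final answer: s^5 - 17*s^4 + 203*s^3/24 + 21*s^2/2 - 83*s/24 - 3/2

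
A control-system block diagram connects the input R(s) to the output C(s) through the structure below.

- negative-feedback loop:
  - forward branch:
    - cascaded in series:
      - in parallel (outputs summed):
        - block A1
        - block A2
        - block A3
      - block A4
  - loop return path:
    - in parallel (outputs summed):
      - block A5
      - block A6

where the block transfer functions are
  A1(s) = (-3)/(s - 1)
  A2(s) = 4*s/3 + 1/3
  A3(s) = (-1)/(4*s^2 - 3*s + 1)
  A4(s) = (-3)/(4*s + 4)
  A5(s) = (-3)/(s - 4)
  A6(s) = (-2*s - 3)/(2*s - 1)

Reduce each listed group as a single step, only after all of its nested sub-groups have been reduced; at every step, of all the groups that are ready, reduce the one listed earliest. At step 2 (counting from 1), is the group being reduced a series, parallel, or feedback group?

[1] add A1, A2, A3 (parallel)
[2] cascade (A1+A2+A3), A4
[3] combine A5, A6 in parallel
[4] feedback reduction of ((A1+A2+A3)*A4), (A5+A6)
The group at step 2 is a series group.

Hence the answer: series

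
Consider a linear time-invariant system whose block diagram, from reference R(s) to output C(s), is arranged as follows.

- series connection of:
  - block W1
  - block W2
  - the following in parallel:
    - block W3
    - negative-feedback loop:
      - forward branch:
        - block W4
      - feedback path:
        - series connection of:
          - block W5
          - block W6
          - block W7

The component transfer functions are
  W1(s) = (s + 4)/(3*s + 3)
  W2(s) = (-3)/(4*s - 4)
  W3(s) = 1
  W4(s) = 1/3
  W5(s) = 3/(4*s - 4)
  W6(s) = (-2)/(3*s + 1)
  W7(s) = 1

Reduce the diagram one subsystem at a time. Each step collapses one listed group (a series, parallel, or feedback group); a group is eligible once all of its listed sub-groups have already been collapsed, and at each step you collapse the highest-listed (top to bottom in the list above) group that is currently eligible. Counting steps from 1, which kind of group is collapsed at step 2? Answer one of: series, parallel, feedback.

Step 1: reduce the series chain W5, W6, W7
Step 2: reduce the feedback loop with forward W4 and return (W5*W6*W7)
Step 3: sum the parallel branches W3, [W4/(1+W4*(W5*W6*W7))]
Step 4: multiply W1, W2, (W3+[W4/(1+W4*(W5*W6*W7))]) (series)
Step 2 collapses a feedback group.

Therefore the answer is feedback.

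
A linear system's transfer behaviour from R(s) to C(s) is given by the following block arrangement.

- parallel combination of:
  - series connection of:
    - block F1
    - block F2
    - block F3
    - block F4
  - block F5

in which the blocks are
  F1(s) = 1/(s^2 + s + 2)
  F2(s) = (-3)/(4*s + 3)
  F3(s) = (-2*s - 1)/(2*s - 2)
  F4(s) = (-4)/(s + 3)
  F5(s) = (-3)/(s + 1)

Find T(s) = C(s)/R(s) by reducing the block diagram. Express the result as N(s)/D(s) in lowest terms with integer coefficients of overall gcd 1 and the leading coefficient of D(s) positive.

Reducing step by step:

Step 1: combine F1, F2, F3, F4 in series -> (-12*s - 6)/(4*s^5 + 15*s^4 + 13*s^3 + 7*s^2 - 21*s - 18)
Step 2: combine (F1*F2*F3*F4), F5 in parallel - this is the overall T(s), already in the required normalized form

Answer: (-12*s^5 - 45*s^4 - 39*s^3 - 33*s^2 + 45*s + 48)/(4*s^6 + 19*s^5 + 28*s^4 + 20*s^3 - 14*s^2 - 39*s - 18)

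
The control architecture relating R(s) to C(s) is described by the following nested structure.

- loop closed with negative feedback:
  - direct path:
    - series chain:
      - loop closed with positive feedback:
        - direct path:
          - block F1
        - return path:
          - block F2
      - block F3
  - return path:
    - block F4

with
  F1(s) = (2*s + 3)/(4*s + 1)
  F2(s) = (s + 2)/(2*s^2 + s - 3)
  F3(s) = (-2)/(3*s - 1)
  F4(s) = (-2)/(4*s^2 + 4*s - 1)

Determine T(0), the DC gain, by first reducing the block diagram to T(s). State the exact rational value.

Reducing step by step:

Step 1: close the feedback loop around F1, F2, giving (2*s^2 + s - 3)/(4*s^2 - 4*s - 3)
Step 2: series reduction of [F1/(1-F1*F2)], F3, giving (-4*s^2 - 2*s + 6)/(12*s^3 - 16*s^2 - 5*s + 3)
Step 3: reduce the feedback loop with forward ([F1/(1-F1*F2)]*F3) and return F4, giving (-16*s^4 - 24*s^3 + 20*s^2 + 26*s - 6)/(48*s^5 - 16*s^4 - 96*s^3 + 16*s^2 + 21*s - 15)
Step 3 gives the overall T(s). Then T(0) = -6/(-15) = 2/5.

Answer: 2/5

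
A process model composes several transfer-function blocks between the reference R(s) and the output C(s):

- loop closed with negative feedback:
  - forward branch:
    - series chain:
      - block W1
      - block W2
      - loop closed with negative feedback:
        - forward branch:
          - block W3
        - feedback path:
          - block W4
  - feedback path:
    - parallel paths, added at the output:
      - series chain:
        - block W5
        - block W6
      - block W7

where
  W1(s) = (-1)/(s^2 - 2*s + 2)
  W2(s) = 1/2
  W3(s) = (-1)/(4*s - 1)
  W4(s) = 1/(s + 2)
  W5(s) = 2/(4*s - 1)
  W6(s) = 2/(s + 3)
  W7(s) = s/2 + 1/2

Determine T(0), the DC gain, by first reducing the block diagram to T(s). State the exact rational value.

Answer: -6/41

Working:
(1) reduce the feedback loop with forward W3 and return W4, giving (-s - 2)/(4*s^2 + 7*s - 3)
(2) combine W1, W2, [W3/(1+W3*W4)] in series, giving (s + 2)/(8*s^4 - 2*s^3 - 18*s^2 + 40*s - 12)
(3) cascade W5, W6, giving 4/(4*s^2 + 11*s - 3)
(4) parallel reduction of (W5*W6), W7, giving (4*s^3 + 15*s^2 + 8*s + 5)/(8*s^2 + 22*s - 6)
(5) close the feedback loop around (W1*W2*[W3/(1+W3*W4)]), ((W5*W6)+W7), giving (8*s^3 + 38*s^2 + 38*s - 12)/(64*s^6 + 160*s^5 - 232*s^4 - 41*s^3 + 930*s^2 - 483*s + 82)
DC gain: substitute s = 0 into T(s) from step 5: T(0) = -12/82 = -6/41.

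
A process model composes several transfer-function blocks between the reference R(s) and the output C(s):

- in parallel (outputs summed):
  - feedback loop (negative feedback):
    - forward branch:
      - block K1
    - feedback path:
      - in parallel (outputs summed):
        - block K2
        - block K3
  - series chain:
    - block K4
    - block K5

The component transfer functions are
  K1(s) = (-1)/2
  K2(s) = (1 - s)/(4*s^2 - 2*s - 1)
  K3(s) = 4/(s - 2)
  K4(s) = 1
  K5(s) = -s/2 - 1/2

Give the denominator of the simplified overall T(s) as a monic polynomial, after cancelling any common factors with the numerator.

Answer: s^3 - 35*s^2/8 + 11*s/8 + 5/4

Working:
[1] sum the parallel branches K2, K3 gives (15*s^2 - 5*s - 6)/(4*s^3 - 10*s^2 + 3*s + 2)
[2] apply the feedback formula to K1, (K2+K3) gives (-4*s^3 + 10*s^2 - 3*s - 2)/(8*s^3 - 35*s^2 + 11*s + 10)
[3] series reduction of K4, K5 gives -s/2 - 1/2
[4] parallel reduction of [K1/(1+K1*(K2+K3))], (K4*K5) gives (-8*s^4 + 19*s^3 + 44*s^2 - 27*s - 14)/(16*s^3 - 70*s^2 + 22*s + 20)
T(s) is the step-4 result (common factors already cancelled). Leading coefficient of the denominator: 16. Divide through by 16 for the monic polynomial.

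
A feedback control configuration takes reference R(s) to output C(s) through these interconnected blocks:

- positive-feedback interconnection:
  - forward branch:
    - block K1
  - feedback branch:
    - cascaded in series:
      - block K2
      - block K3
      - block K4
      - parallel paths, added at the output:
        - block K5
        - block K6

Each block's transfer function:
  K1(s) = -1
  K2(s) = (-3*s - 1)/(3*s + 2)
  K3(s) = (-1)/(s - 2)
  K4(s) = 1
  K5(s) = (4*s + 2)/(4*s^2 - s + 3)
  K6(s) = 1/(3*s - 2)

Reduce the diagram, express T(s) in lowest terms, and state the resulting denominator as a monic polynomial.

(1) combine K5, K6 in parallel: (16*s^2 - 3*s - 1)/(12*s^3 - 11*s^2 + 11*s - 6)
(2) combine K2, K3, K4, (K5+K6) in series: (48*s^3 + 7*s^2 - 6*s - 1)/(36*s^5 - 81*s^4 + 29*s^3 - 18*s^2 - 20*s + 24)
(3) apply the feedback formula to K1, (K2*K3*K4*(K5+K6)): (-36*s^5 + 81*s^4 - 29*s^3 + 18*s^2 + 20*s - 24)/(36*s^5 - 81*s^4 + 77*s^3 - 11*s^2 - 26*s + 23)
The result of step 3 is T(s) in lowest terms. Its denominator has leading coefficient 36; dividing the denominator through by 36 makes it monic.

Answer: s^5 - 9*s^4/4 + 77*s^3/36 - 11*s^2/36 - 13*s/18 + 23/36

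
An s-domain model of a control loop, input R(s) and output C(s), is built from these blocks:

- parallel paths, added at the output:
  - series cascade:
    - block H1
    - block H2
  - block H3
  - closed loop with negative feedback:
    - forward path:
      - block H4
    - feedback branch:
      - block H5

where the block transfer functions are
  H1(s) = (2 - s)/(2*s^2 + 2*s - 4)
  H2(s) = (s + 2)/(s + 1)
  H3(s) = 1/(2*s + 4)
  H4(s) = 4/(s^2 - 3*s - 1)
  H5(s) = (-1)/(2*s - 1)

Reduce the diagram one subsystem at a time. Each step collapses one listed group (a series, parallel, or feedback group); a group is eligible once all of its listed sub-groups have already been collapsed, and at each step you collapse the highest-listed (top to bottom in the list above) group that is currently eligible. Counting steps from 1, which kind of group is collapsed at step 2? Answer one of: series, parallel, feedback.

Answer: feedback

Working:
1. series reduction of H1, H2
2. close the feedback loop around H4, H5
3. add (H1*H2), H3, [H4/(1+H4*H5)] (parallel)
So the answer for step 2 is feedback.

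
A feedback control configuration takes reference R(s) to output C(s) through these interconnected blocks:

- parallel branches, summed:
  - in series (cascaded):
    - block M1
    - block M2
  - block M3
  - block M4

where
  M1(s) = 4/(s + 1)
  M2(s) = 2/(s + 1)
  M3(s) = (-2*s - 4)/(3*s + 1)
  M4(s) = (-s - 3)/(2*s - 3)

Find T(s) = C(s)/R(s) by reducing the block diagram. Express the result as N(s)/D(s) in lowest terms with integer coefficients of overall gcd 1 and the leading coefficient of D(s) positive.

Answer: (-7*s^4 - 26*s^3 + 26*s^2 - 50*s - 15)/(6*s^4 + 5*s^3 - 11*s^2 - 13*s - 3)

Working:
(1) cascade M1, M2, giving 8/(s^2 + 2*s + 1)
(2) combine (M1*M2), M3, M4 in parallel: this yields T(s), and no further normalization is needed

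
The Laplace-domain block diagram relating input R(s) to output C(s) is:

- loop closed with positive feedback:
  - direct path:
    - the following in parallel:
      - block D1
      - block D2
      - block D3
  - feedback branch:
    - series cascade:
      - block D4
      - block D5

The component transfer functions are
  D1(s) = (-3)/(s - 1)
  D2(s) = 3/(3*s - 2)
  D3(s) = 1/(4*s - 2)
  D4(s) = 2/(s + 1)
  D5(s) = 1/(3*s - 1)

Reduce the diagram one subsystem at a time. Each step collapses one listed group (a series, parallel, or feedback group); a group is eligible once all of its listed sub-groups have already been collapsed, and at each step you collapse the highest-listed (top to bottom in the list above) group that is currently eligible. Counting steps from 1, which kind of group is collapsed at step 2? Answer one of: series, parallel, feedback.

Step 1 - combine D1, D2, D3 in parallel
Step 2 - multiply D4, D5 (series)
Step 3 - apply the feedback formula to (D1+D2+D3), (D4*D5)
So the answer for step 2 is series.

Therefore the answer is series.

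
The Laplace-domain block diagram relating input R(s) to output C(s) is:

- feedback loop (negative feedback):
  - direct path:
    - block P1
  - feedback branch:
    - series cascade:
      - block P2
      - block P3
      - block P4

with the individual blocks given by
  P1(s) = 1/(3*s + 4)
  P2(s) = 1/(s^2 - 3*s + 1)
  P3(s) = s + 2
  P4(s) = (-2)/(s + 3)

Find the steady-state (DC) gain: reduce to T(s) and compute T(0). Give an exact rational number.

First reduce the diagram to T(s).

[1] cascade P2, P3, P4; result (-2*s - 4)/(s^3 - 8*s + 3)
[2] collapse the loop (P1 forward, (P2*P3*P4) return); result (s^3 - 8*s + 3)/(3*s^4 + 4*s^3 - 24*s^2 - 25*s + 8)
The step-2 result is T(s). Setting s = 0: T(0) = 3/8.

Answer: 3/8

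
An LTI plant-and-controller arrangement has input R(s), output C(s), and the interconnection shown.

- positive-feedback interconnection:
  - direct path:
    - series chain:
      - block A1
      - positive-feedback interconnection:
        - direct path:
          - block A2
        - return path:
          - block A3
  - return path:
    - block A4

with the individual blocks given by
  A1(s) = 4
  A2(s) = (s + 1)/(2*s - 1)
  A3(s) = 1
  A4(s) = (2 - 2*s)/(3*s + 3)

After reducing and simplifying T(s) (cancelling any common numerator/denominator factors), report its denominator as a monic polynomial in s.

Step 1. apply the feedback formula to A2, A3; result (s + 1)/(s - 2)
Step 2. multiply A1, [A2/(1-A2*A3)] (series); result (4*s + 4)/(s - 2)
Step 3. collapse the loop ((A1*[A2/(1-A2*A3)]) forward, A4 return); result (12*s + 12)/(11*s - 14)
Step 3 gives the fully reduced T(s), with no common factor left to cancel. The denominator's leading coefficient is 11, so divide each of its coefficients by 11 to get the monic form.

Answer: s - 14/11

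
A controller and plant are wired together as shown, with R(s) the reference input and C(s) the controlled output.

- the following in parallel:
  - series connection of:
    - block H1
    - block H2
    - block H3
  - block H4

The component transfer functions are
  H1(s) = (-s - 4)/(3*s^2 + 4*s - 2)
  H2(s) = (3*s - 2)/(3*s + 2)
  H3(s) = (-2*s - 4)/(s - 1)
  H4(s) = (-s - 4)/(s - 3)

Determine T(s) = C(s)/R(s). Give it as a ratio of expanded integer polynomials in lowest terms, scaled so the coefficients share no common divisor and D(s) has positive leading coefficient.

(1) combine H1, H2, H3 in series; result (6*s^3 + 32*s^2 + 24*s - 32)/(9*s^4 + 9*s^3 - 16*s^2 - 6*s + 4)
(2) add (H1*H2*H3), H4 (parallel) - this is the overall T(s), already in the required normalized form

Therefore the answer is (-9*s^5 - 39*s^4 - 6*s^3 - 2*s^2 - 84*s + 80)/(9*s^5 - 18*s^4 - 43*s^3 + 42*s^2 + 22*s - 12).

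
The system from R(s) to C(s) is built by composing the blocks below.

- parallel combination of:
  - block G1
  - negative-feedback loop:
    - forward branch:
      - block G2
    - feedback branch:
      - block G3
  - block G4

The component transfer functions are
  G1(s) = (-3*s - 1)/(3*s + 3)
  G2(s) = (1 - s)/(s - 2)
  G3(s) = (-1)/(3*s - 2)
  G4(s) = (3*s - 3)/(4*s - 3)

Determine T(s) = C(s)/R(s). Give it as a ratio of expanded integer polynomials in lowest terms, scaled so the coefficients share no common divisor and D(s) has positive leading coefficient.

Reducing step by step:

Step 1. feedback reduction of G2, G3, giving (-3*s^2 + 5*s - 2)/(3*s^2 - 7*s + 3)
Step 2. parallel reduction of G1, [G2/(1+G2*G3)], G4, which is the overall transfer function T(s) = C(s)/R(s) in lowest terms

Answer: (-45*s^4 + 87*s^3 - 44*s^2 + 6*s)/(36*s^4 - 75*s^3 - 12*s^2 + 72*s - 27)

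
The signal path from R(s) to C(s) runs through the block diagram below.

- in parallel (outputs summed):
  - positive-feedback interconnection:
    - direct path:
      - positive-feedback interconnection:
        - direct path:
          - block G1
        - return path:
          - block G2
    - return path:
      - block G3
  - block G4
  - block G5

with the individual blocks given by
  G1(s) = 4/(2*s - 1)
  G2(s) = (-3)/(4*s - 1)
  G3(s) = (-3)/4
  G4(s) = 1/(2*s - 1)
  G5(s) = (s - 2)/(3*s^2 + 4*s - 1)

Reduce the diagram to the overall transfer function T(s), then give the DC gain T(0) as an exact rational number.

First reduce the diagram to T(s).

(1) feedback reduction of G1, G2 -> (16*s - 4)/(8*s^2 - 6*s + 13)
(2) close the feedback loop around [G1/(1-G1*G2)], G3 -> (8*s - 2)/(4*s^2 + 3*s + 5)
(3) reduce the parallel group [[G1/(1-G1*G2)]/(1-[G1/(1-G1*G2)]*G3)], G4, G5 -> (68*s^4 + 39*s^3 - 32*s^2 + 18*s + 3)/(24*s^5 + 38*s^4 + 21*s^3 + 11*s^2 - 27*s + 5)
The step-3 result is T(s). Setting s = 0: T(0) = 3/5.

Answer: 3/5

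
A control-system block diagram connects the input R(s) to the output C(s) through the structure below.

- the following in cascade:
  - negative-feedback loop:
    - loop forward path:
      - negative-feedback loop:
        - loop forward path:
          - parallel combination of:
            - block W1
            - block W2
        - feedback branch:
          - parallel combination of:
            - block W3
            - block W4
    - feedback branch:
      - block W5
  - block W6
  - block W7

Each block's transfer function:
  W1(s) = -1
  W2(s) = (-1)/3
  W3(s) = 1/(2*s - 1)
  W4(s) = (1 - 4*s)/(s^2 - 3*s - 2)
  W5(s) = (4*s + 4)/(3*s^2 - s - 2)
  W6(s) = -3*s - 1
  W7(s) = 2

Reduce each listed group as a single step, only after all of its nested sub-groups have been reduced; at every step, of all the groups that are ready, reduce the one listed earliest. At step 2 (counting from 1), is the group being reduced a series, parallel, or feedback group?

Step 1 - combine W1, W2 in parallel
Step 2 - combine W3, W4 in parallel
Step 3 - reduce the feedback loop with forward (W1+W2) and return (W3+W4)
Step 4 - reduce the feedback loop with forward [(W1+W2)/(1+(W1+W2)*(W3+W4))] and return W5
Step 5 - multiply [[(W1+W2)/(1+(W1+W2)*(W3+W4))]/(1+[(W1+W2)/(1+(W1+W2)*(W3+W4))]*W5)], W6, W7 (series)
The group at step 2 is a parallel group.

Answer: parallel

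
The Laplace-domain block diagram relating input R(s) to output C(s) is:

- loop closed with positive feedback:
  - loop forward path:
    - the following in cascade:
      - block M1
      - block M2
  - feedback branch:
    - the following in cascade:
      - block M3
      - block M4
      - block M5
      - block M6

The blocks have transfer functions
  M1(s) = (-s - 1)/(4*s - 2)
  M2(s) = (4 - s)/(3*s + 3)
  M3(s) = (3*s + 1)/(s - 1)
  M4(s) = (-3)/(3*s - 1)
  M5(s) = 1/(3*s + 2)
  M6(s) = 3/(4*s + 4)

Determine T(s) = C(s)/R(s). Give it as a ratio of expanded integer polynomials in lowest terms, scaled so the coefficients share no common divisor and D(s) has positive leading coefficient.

[1] combine M1, M2 in series = (s - 4)/(12*s - 6)
[2] multiply M3, M4, M5, M6 (series) = (-27*s - 9)/(36*s^4 + 12*s^3 - 44*s^2 - 12*s + 8)
[3] close the feedback loop around (M1*M2), (M3*M4*M5*M6) - this is the overall T(s), already in the required normalized form

Hence the answer: (36*s^5 - 132*s^4 - 92*s^3 + 164*s^2 + 56*s - 32)/(432*s^5 - 72*s^4 - 600*s^3 + 147*s^2 + 69*s - 84)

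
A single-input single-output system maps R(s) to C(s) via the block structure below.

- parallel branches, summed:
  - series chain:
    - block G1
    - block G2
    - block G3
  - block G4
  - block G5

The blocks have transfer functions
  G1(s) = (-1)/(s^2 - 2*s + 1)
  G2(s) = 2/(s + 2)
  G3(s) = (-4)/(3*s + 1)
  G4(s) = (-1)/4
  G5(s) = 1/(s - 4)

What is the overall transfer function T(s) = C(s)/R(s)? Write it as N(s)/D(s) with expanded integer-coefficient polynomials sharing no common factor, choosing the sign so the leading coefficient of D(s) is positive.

Step 1 - multiply G1, G2, G3 (series), giving 8/(3*s^4 + s^3 - 9*s^2 + 3*s + 2)
Step 2 - combine (G1*G2*G3), G4, G5 in parallel: this yields T(s), and no further normalization is needed

Therefore the answer is (-3*s^5 + 23*s^4 + 17*s^3 - 75*s^2 + 54*s - 112)/(12*s^5 - 44*s^4 - 52*s^3 + 156*s^2 - 40*s - 32).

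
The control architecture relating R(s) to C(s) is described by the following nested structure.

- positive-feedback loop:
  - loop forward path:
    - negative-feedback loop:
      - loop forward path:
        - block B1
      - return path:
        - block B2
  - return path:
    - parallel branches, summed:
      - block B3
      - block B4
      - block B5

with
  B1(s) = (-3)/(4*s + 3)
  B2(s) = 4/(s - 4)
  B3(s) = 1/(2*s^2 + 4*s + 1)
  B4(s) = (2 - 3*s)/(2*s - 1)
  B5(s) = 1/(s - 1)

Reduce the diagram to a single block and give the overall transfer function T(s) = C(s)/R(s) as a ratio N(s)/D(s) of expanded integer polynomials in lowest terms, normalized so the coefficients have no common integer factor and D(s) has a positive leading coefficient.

Step 1: apply the feedback formula to B1, B2 gives (12 - 3*s)/(4*s^2 - 13*s - 24)
Step 2: reduce the parallel group B3, B4, B5 gives (-6*s^4 + 2*s^3 + 21*s^2 - 8*s - 2)/(4*s^4 + 2*s^3 - 8*s^2 + s + 1)
Step 3: reduce the feedback loop with forward [B1/(1+B1*B2)] and return (B3+B4+B5); the result is T(s) itself (integer coefficients, no common factor, positive leading denominator coefficient)

Answer: (-12*s^5 + 42*s^4 + 48*s^3 - 99*s^2 + 9*s + 12)/(16*s^6 - 62*s^5 - 76*s^4 + 99*s^3 - 93*s^2 + 53*s)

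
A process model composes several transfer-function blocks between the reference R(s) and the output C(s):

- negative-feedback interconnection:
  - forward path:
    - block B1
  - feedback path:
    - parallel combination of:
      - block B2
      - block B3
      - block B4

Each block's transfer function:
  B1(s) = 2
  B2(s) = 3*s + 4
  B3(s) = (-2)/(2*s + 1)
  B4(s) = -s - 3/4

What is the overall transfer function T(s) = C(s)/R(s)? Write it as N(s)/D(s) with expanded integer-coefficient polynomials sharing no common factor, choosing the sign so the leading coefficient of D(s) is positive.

Step 1. sum the parallel branches B2, B3, B4 = (16*s^2 + 34*s + 5)/(8*s + 4)
Step 2. close the feedback loop around B1, (B2+B3+B4); the result is T(s) itself (integer coefficients, no common factor, positive leading denominator coefficient)

Answer: (8*s + 4)/(16*s^2 + 38*s + 7)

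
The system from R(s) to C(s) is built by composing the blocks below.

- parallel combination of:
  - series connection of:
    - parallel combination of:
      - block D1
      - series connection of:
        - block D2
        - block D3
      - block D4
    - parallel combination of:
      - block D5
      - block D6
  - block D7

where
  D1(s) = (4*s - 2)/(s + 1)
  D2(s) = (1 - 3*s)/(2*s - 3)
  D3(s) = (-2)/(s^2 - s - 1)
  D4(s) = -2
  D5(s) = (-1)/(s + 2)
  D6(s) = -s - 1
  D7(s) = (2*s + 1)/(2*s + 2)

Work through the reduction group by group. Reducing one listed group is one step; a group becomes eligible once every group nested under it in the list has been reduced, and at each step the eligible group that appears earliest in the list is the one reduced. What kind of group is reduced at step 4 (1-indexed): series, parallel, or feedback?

Step 1 - cascade D2, D3
Step 2 - sum the parallel branches D1, (D2*D3), D4
Step 3 - parallel reduction of D5, D6
Step 4 - cascade (D1+(D2*D3)+D4), (D5+D6)
Step 5 - reduce the parallel group ((D1+(D2*D3)+D4)*(D5+D6)), D7
The group at step 4 is a series group.

Answer: series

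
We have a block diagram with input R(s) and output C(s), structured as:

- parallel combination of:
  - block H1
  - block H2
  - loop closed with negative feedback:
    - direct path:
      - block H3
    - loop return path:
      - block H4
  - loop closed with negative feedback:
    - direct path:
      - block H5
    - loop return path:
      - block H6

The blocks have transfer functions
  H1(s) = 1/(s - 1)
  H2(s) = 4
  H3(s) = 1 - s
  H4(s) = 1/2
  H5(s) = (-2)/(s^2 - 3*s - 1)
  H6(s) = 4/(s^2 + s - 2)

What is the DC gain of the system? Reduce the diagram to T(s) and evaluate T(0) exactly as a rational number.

Reducing step by step:

Step 1 - reduce the feedback loop with forward H3 and return H4; result (2*s - 2)/(s - 3)
Step 2 - feedback reduction of H5, H6; result (-2*s^2 - 2*s + 4)/(s^4 - 2*s^3 - 6*s^2 + 5*s - 6)
Step 3 - parallel reduction of H1, H2, [H3/(1+H3*H4)], [H5/(1+H5*H6)]; result (6*s^6 - 31*s^5 + 11*s^4 + 128*s^3 - 191*s^2 + 147*s - 54)/(s^6 - 6*s^5 + 5*s^4 + 23*s^3 - 44*s^2 + 39*s - 18)
DC gain: substitute s = 0 into T(s) from step 3: T(0) = -54/(-18) = 3.

Answer: 3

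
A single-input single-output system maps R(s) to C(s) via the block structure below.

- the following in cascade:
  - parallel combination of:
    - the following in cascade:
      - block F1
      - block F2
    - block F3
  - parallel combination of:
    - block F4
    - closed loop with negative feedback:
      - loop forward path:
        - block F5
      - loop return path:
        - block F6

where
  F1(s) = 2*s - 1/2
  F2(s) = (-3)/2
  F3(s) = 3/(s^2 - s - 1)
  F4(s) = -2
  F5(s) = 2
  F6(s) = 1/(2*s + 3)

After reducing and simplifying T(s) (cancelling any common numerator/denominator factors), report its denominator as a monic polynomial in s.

Step 1 - combine F1, F2 in series gives 3/4 - 3*s
Step 2 - sum the parallel branches (F1*F2), F3 gives (-12*s^3 + 15*s^2 + 9*s + 9)/(4*s^2 - 4*s - 4)
Step 3 - reduce the feedback loop with forward F5 and return F6 gives (4*s + 6)/(2*s + 5)
Step 4 - reduce the parallel group F4, [F5/(1+F5*F6)] gives (-4)/(2*s + 5)
Step 5 - combine ((F1*F2)+F3), (F4+[F5/(1+F5*F6)]) in series gives (12*s^3 - 15*s^2 - 9*s - 9)/(2*s^3 + 3*s^2 - 7*s - 5)
Step 5 gives the fully reduced T(s), with no common factor left to cancel. The denominator's leading coefficient is 2, so divide each of its coefficients by 2 to get the monic form.

Final answer: s^3 + 3*s^2/2 - 7*s/2 - 5/2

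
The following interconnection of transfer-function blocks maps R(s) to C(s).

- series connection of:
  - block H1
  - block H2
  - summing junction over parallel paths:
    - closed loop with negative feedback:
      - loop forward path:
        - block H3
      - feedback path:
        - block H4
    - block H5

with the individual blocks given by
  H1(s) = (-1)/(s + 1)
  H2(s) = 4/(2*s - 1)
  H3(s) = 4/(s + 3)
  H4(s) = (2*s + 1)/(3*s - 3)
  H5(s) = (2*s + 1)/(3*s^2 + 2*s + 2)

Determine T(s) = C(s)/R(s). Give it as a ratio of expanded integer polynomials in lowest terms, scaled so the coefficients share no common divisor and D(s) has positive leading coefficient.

Reducing step by step:

Step 1: apply the feedback formula to H3, H4; result (12*s - 12)/(3*s^2 + 14*s - 5)
Step 2: parallel reduction of [H3/(1+H3*H4)], H5; result (42*s^3 + 19*s^2 + 4*s - 29)/(9*s^4 + 48*s^3 + 19*s^2 + 18*s - 10)
Step 3: reduce the series chain H1, H2, ([H3/(1+H3*H4)]+H5): this yields T(s), and no further normalization is needed

Answer: (-168*s^3 - 76*s^2 - 16*s + 116)/(18*s^6 + 105*s^5 + 77*s^4 + 7*s^3 - 21*s^2 - 28*s + 10)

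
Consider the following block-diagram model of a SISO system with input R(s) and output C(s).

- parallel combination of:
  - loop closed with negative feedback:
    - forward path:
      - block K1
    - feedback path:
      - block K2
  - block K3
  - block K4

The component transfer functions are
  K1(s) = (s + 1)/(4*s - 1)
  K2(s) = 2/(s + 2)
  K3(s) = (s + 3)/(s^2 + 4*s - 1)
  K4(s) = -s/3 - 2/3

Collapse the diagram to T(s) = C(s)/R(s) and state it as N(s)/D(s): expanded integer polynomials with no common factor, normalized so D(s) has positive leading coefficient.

First reduce the diagram to T(s).

1. reduce the feedback loop with forward K1 and return K2 -> (s^2 + 3*s + 2)/(4*s^2 + 9*s)
2. parallel reduction of [K1/(1+K1*K2)], K3, K4, which is the overall transfer function T(s) = C(s)/R(s) in lowest terms

Answer: (-4*s^5 - 30*s^4 - 49*s^3 + 47*s^2 + 114*s - 6)/(12*s^4 + 75*s^3 + 96*s^2 - 27*s)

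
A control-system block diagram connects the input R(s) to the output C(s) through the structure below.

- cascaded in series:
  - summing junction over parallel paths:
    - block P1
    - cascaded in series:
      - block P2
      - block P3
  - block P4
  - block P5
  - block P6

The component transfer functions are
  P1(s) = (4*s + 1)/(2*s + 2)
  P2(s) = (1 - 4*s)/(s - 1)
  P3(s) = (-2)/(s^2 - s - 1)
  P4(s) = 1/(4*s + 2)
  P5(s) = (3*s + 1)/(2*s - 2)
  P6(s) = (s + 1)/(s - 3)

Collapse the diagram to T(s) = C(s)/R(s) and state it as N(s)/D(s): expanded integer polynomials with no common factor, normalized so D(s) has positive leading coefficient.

[1] multiply P2, P3 (series) -> (8*s - 2)/(s^3 - 2*s^2 + 1)
[2] combine P1, (P2*P3) in parallel -> (4*s^4 - 7*s^3 + 14*s^2 + 16*s - 3)/(2*s^4 - 2*s^3 - 4*s^2 + 2*s + 2)
[3] cascade (P1+(P2*P3)), P4, P5, P6 - this is the overall T(s), already in the required normalized form

Final answer: (12*s^5 - 17*s^4 + 35*s^3 + 62*s^2 + 7*s - 3)/(16*s^6 - 88*s^5 + 128*s^4 + 8*s^3 - 104*s^2 + 16*s + 24)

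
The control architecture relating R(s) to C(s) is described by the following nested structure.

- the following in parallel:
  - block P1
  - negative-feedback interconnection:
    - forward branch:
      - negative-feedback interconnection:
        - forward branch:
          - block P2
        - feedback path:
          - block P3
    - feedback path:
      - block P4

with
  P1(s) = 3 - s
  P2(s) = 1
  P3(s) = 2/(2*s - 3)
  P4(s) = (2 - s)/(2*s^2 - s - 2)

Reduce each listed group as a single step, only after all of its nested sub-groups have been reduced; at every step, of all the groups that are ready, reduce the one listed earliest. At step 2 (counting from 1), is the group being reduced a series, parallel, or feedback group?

1. reduce the feedback loop with forward P2 and return P3
2. collapse the loop ([P2/(1+P2*P3)] forward, P4 return)
3. combine P1, [[P2/(1+P2*P3)]/(1+[P2/(1+P2*P3)]*P4)] in parallel
The group at step 2 is a feedback group.

Therefore the answer is feedback.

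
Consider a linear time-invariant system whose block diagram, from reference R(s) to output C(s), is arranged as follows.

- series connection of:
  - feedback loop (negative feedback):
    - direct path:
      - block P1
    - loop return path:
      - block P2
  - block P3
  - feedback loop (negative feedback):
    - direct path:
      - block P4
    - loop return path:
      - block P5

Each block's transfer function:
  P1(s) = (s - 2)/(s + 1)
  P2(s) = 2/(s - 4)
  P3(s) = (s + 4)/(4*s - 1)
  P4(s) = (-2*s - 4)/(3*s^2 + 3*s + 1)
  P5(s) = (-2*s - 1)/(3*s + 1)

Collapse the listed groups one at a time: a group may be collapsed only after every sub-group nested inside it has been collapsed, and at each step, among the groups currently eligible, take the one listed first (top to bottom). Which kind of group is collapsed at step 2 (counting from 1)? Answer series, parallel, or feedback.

[1] reduce the feedback loop with forward P1 and return P2
[2] feedback reduction of P4, P5
[3] multiply [P1/(1+P1*P2)], P3, [P4/(1+P4*P5)] (series)
Step 2: feedback.

Hence the answer: feedback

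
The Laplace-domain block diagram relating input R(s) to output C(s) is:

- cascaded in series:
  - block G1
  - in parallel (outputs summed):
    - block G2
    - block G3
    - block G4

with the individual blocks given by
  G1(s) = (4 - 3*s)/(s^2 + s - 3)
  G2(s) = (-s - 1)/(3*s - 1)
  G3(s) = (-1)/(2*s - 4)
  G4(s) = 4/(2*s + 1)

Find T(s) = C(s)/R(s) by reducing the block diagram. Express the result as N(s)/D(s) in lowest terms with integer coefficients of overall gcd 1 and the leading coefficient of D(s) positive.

The answer is (12*s^4 - 76*s^3 + 221*s^2 - 251*s + 84)/(12*s^5 - 10*s^4 - 64*s^3 + 64*s^2 + 22*s - 12).

Reasoning:
Step 1 - add G2, G3, G4 (parallel) gives (-4*s^3 + 20*s^2 - 47*s + 21)/(12*s^3 - 22*s^2 - 6*s + 4)
Step 2 - combine G1, (G2+G3+G4) in series; the result is T(s) itself (integer coefficients, no common factor, positive leading denominator coefficient)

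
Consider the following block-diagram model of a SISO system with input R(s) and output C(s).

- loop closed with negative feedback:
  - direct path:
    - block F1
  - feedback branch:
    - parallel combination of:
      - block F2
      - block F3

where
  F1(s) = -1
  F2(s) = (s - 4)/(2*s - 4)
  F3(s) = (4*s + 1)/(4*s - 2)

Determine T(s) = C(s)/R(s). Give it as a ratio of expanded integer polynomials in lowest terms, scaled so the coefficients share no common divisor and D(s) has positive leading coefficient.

[1] reduce the parallel group F2, F3 gives (3*s^2 - 8*s + 1)/(2*s^2 - 5*s + 2)
[2] collapse the loop (F1 forward, (F2+F3) return); the result is T(s) itself (integer coefficients, no common factor, positive leading denominator coefficient)

Answer: (2*s^2 - 5*s + 2)/(s^2 - 3*s - 1)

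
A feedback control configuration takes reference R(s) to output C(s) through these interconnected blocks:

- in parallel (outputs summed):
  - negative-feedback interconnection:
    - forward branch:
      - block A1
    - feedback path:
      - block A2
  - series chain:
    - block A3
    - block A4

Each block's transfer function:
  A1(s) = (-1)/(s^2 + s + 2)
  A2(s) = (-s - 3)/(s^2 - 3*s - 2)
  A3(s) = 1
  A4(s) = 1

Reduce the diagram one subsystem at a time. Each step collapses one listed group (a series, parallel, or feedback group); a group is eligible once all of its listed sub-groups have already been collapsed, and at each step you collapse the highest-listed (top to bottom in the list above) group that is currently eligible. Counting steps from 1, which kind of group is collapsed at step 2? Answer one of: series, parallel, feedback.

Answer: series

Working:
Step 1: close the feedback loop around A1, A2
Step 2: combine A3, A4 in series
Step 3: reduce the parallel group [A1/(1+A1*A2)], (A3*A4)
Step 2: series.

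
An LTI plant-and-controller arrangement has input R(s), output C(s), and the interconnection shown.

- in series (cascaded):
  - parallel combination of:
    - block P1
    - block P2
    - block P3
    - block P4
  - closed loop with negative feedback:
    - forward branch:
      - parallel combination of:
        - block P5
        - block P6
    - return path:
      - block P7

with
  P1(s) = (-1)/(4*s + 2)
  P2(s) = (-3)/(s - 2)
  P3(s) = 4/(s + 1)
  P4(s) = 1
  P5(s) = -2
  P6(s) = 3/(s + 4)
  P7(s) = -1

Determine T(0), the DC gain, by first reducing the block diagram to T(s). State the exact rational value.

The answer is -10/3.

Reasoning:
(1) sum the parallel branches P1, P2, P3, P4 gives (4*s^3 + s^2 - 51*s - 24)/(4*s^3 - 2*s^2 - 10*s - 4)
(2) sum the parallel branches P5, P6 gives (-2*s - 5)/(s + 4)
(3) feedback reduction of (P5+P6), P7 gives (-2*s - 5)/(3*s + 9)
(4) multiply (P1+P2+P3+P4), [(P5+P6)/(1+(P5+P6)*P7)] (series) gives (-8*s^4 - 22*s^3 + 97*s^2 + 303*s + 120)/(12*s^4 + 30*s^3 - 48*s^2 - 102*s - 36)
The step-4 result is T(s). Setting s = 0: T(0) = 120/(-36) = -10/3.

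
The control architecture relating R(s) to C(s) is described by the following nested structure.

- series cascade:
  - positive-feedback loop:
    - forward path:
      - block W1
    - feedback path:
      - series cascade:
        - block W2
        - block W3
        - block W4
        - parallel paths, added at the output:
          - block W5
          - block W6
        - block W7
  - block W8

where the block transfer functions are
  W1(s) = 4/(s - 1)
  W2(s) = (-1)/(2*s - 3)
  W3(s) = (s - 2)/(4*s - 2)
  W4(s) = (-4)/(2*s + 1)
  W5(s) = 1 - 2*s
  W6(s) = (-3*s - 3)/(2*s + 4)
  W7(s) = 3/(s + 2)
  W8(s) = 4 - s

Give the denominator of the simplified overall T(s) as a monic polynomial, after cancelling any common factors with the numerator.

Answer: s^6 + 3*s^5/2 - 19*s^4/4 + 13*s^3/8 + 69*s^2/8 - 55*s/2 + 3/2

Working:
Step 1: add W5, W6 (parallel): (-4*s^2 - 9*s + 1)/(2*s + 4)
Step 2: reduce the series chain W2, W3, W4, (W5+W6), W7: (-12*s^3 - 3*s^2 + 57*s - 6)/(8*s^5 + 20*s^4 - 18*s^3 - 53*s^2 + 4*s + 12)
Step 3: collapse the loop (W1 forward, (W2*W3*W4*(W5+W6)*W7) return): (32*s^5 + 80*s^4 - 72*s^3 - 212*s^2 + 16*s + 48)/(8*s^6 + 12*s^5 - 38*s^4 + 13*s^3 + 69*s^2 - 220*s + 12)
Step 4: multiply [W1/(1-W1*(W2*W3*W4*(W5+W6)*W7))], W8 (series): (-32*s^6 + 48*s^5 + 392*s^4 - 76*s^3 - 864*s^2 + 16*s + 192)/(8*s^6 + 12*s^5 - 38*s^4 + 13*s^3 + 69*s^2 - 220*s + 12)
T(s) is the step-4 result (common factors already cancelled). Leading coefficient of the denominator: 8. Divide through by 8 for the monic polynomial.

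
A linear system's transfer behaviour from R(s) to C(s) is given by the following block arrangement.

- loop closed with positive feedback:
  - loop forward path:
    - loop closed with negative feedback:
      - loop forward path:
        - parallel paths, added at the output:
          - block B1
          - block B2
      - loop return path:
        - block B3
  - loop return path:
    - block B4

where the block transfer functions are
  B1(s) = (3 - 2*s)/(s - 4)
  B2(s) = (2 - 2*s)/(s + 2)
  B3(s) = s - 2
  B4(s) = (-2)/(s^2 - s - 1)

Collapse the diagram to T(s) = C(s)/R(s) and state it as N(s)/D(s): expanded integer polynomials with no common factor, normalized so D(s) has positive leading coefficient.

The answer is (4*s^4 - 13*s^3 + 7*s^2 + 7*s - 2)/(4*s^5 - 22*s^4 + 36*s^3 + 8*s^2 - 44*s).

Reasoning:
Step 1: sum the parallel branches B1, B2 gives (-4*s^2 + 9*s - 2)/(s^2 - 2*s - 8)
Step 2: collapse the loop ((B1+B2) forward, B3 return) gives (4*s^2 - 9*s + 2)/(4*s^3 - 18*s^2 + 22*s + 4)
Step 3: reduce the feedback loop with forward [(B1+B2)/(1+(B1+B2)*B3)] and return B4 - this is the overall T(s), already in the required normalized form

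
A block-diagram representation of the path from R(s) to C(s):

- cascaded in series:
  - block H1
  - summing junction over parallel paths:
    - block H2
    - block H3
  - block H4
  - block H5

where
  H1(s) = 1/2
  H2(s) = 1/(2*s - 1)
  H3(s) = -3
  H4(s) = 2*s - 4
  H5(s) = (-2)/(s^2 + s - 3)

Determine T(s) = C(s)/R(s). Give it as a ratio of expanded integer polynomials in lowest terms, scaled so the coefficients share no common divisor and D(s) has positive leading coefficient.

Answer: (12*s^2 - 32*s + 16)/(2*s^3 + s^2 - 7*s + 3)

Working:
Step 1: parallel reduction of H2, H3, giving (4 - 6*s)/(2*s - 1)
Step 2: combine H1, (H2+H3), H4, H5 in series - this is the overall T(s), already in the required normalized form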